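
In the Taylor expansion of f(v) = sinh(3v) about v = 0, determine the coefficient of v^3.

9/2

Compute the successive derivatives at the expansion point and divide by k!.
[v^0] = 0;  [v^1] = 3;  [v^2] = 0;  [v^3] = 9/2.
So c_3 = f′′′(0)/3! = 9/2.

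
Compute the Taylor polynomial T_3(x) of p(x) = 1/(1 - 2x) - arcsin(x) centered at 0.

Expand each term separately and add.
p(0) = 1
p′(0) = 1
p′′(0) = 8
p′′′(0) = 47
Dividing each by k! gives the coefficients c_0, ..., c_3.

47*x^3/6 + 4*x^2 + x + 1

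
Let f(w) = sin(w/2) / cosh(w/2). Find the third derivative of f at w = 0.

Divide the numerator series by the denominator series (power-series long division).
The coefficient of w^3 in the expansion is -1/12, so f′′′(0) = 3! * (-1/12) = -1/2.

-1/2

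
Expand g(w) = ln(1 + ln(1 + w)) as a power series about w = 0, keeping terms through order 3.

7*w^3/6 - w^2 + w

Let u equal the inner series; expand the outer function in u and truncate.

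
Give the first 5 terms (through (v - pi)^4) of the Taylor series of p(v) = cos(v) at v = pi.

-(v - pi)^4/24 + (v - pi)^2/2 - 1

p(pi) = -1
p′(pi) = 0
p′′(pi) = 1
p′′′(pi) = 0
p^(4)(pi) = -1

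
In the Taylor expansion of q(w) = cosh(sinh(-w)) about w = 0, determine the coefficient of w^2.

1/2

Let u equal the inner series; expand the outer function in u and truncate.
[w^0] = 1;  [w^1] = 0;  [w^2] = 1/2.
So c_2 = q′′(0)/2! = 1/2.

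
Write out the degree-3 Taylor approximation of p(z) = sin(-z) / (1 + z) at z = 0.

Expand each factor separately, then convolve coefficients.
p(0) = 0
p′(0) = -1
p′′(0) = 2
p′′′(0) = -5
Dividing each by k! gives the coefficients c_0, ..., c_3.

-5*z^3/6 + z^2 - z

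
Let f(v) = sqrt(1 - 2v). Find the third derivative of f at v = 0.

-3

Compute the successive derivatives at the expansion point and divide by k!.
The coefficient of v^3 in the expansion is -1/2, so f′′′(0) = 3! * (-1/2) = -3.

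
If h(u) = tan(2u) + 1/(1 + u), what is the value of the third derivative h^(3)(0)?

Combine the two series term by term.
The coefficient of u^3 in the expansion is 5/3, so h′′′(0) = 3! * (5/3) = 10.

10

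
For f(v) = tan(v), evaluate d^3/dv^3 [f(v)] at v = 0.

2

From the series, [v^3] f = 1/3; multiply by 3! = 6 to get 2.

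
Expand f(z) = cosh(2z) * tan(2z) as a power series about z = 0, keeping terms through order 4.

20*z^3/3 + 2*z

Expand each factor separately, then convolve coefficients.
f(0) = 0
f′(0) = 2
f′′(0) = 0
f′′′(0) = 40
f^(4)(0) = 0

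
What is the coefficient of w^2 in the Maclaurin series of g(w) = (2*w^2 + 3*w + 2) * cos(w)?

1

Distribute the polynomial across the series and collect like powers.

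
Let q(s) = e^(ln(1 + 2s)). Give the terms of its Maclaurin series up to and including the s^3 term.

2*s + 1

Substitute the inner expansion into the outer series and collect powers.
q(0) = 1
q′(0) = 2
q′′(0) = 0
q′′′(0) = 0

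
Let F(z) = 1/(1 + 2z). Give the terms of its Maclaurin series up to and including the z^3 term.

-8*z^3 + 4*z^2 - 2*z + 1

[z^0] = 1;  [z^1] = -2;  [z^2] = 4;  [z^3] = -8.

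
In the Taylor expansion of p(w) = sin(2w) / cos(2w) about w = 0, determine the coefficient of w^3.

8/3

Write the quotient as an unknown series and match coefficients against numerator = denominator · series.
p(0) = 0
p′(0) = 2
p′′(0) = 0
p′′′(0) = 16
So c_3 = p′′′(0)/3! = 8/3.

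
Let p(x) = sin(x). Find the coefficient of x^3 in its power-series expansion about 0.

Use the known series and substitute for the argument.
[x^0] = 0;  [x^1] = 1;  [x^2] = 0;  [x^3] = -1/6.
So c_3 = p′′′(0)/3! = -1/6.

-1/6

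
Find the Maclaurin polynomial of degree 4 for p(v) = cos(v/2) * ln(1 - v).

-3*v^4/16 - 5*v^3/24 - v^2/2 - v

Multiply the two series term by term and collect like powers.
p(0) = 0
p′(0) = -1
p′′(0) = -1
p′′′(0) = -5/4
p^(4)(0) = -9/2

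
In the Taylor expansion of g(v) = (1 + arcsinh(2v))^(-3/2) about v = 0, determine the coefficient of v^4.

235/8

Plug the Maclaurin series of the inner function into that of the outer and collect terms.
g(0) = 1
g′(0) = -3
g′′(0) = 15
g′′′(0) = -93
g^(4)(0) = 705
So c_4 = g^(4)(0)/4! = 235/8.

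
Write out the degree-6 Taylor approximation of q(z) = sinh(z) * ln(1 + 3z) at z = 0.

Write out both Maclaurin series and multiply, keeping only the needed powers.
q(0) = 0
q′(0) = 0
q′′(0) = 6
q′′′(0) = -27
q^(4)(0) = 228
q^(5)(0) = -2520
q^(6)(0) = 36090
The Taylor polynomial is Σ q^(k)(0)/k! · z^k.

401*z^6/8 - 21*z^5 + 19*z^4/2 - 9*z^3/2 + 3*z^2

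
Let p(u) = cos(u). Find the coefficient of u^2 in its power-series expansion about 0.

Compute the successive derivatives at the expansion point and divide by k!.
So c_2 = p′′(0)/2! = -1/2.

-1/2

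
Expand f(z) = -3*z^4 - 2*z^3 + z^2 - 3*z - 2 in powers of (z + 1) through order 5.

[(z + 1)^0] = 1;  [(z + 1)^1] = 1;  [(z + 1)^2] = -11;  [(z + 1)^3] = 10;  [(z + 1)^4] = -3;  [(z + 1)^5] = 0.

-3*(z + 1)^4 + 10*(z + 1)^3 - 11*(z + 1)^2 + (z + 1) + 1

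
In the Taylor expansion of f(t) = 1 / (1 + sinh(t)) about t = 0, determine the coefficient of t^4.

4/3

Expand as Σ (-1)^k u^k with u equal to the inner function's series.
[t^0] = 1;  [t^1] = -1;  [t^2] = 1;  [t^3] = -7/6;  [t^4] = 4/3.
So c_4 = f^(4)(0)/4! = 4/3.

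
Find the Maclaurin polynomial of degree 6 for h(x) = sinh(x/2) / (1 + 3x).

-156241*x^6/1280 + 156241*x^5/3840 - 217*x^4/16 + 217*x^3/48 - 3*x^2/2 + x/2

Take the Cauchy product of the two expansions.
h(0) = 0
h′(0) = 1/2
h′′(0) = -3
h′′′(0) = 217/8
h^(4)(0) = -651/2
h^(5)(0) = 156241/32
h^(6)(0) = -1406169/16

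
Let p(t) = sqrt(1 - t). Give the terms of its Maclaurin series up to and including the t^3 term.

-t^3/16 - t^2/8 - t/2 + 1

p(0) = 1
p′(0) = -1/2
p′′(0) = -1/4
p′′′(0) = -3/8
Then c_k = p^(k)(0)/k! gives each Taylor coefficient.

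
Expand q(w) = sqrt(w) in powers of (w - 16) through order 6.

[(w - 16)^0] = 4;  [(w - 16)^1] = 1/8;  [(w - 16)^2] = -1/512;  [(w - 16)^3] = 1/16384;  [(w - 16)^4] = -5/2097152;  [(w - 16)^5] = 7/67108864;  [(w - 16)^6] = -21/4294967296.

-21*(w - 16)^6/4294967296 + 7*(w - 16)^5/67108864 - 5*(w - 16)^4/2097152 + (w - 16)^3/16384 - (w - 16)^2/512 + (w - 16)/8 + 4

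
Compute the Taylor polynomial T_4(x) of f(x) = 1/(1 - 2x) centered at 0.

f(0) = 1
f′(0) = 2
f′′(0) = 8
f′′′(0) = 48
f^(4)(0) = 384
Dividing each by k! gives the coefficients c_0, ..., c_4.

16*x^4 + 8*x^3 + 4*x^2 + 2*x + 1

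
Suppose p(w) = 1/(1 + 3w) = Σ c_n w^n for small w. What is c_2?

9

Differentiate repeatedly and evaluate at the center.
p(0) = 1
p′(0) = -3
p′′(0) = 18
So c_2 = p′′(0)/2! = 9.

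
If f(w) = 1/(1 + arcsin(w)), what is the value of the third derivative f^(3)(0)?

-7

Compose series: expand the inner function first, then feed it into the outer expansion.
The coefficient of w^3 in the expansion is -7/6, so f′′′(0) = 3! * (-7/6) = -7.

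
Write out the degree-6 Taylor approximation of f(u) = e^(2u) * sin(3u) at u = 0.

-23*u^6/20 - 199*u^5/40 - 5*u^4 + 3*u^3/2 + 6*u^2 + 3*u

Take the Cauchy product of the two expansions.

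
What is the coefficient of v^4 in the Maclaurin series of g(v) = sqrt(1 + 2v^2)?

-1/2

Apply the Taylor formula c_k = f^(k)(a)/k!.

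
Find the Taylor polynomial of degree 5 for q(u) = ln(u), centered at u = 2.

(u - 2)^5/160 - (u - 2)^4/64 + (u - 2)^3/24 - (u - 2)^2/8 + (u - 2)/2 + ln(2)

[(u - 2)^0] = ln(2);  [(u - 2)^1] = 1/2;  [(u - 2)^2] = -1/8;  [(u - 2)^3] = 1/24;  [(u - 2)^4] = -1/64;  [(u - 2)^5] = 1/160.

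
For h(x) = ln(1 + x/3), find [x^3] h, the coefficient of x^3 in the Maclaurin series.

1/81

h(0) = 0
h′(0) = 1/3
h′′(0) = -1/9
h′′′(0) = 2/27
Then c_k = h^(k)(0)/k! gives each Taylor coefficient.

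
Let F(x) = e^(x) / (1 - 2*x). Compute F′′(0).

13

Multiply the numerator's expansion by the denominator's geometric series.
The coefficient of x^2 in the expansion is 13/2, so F′′(0) = 2! * (13/2) = 13.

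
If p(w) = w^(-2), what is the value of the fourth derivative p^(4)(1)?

The coefficient of (w - 1)^4 in the expansion is 5, so p^(4)(1) = 4! * (5) = 120.

120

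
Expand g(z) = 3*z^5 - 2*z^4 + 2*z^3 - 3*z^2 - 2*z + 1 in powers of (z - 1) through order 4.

13*(z - 1)^4 + 24*(z - 1)^3 + 21*(z - 1)^2 + 5*(z - 1) - 1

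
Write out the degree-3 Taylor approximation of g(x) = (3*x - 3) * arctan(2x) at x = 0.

8*x^3 + 6*x^2 - 6*x

Shift and add copies of the series according to the polynomial's terms.
[x^0] = 0;  [x^1] = -6;  [x^2] = 6;  [x^3] = 8.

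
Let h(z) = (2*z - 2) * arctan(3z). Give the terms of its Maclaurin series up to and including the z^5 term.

Multiply each power in the prefactor through the base expansion.
[z^0] = 0;  [z^1] = -6;  [z^2] = 6;  [z^3] = 18;  [z^4] = -18;  [z^5] = -486/5.

-486*z^5/5 - 18*z^4 + 18*z^3 + 6*z^2 - 6*z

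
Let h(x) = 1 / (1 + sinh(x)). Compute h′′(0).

Expand as Σ (-1)^k u^k with u equal to the inner function's series.
The coefficient of x^2 in the expansion is 1, so h′′(0) = 2! * (1) = 2.

2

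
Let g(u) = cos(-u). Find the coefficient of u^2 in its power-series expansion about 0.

g(0) = 1
g′(0) = 0
g′′(0) = -1
So c_2 = g′′(0)/2! = -1/2.

-1/2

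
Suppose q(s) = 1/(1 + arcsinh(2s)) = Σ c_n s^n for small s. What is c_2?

4

Let u equal the inner series; expand the outer function in u and truncate.
q(0) = 1
q′(0) = -2
q′′(0) = 8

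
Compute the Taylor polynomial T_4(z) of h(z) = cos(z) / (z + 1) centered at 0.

13*z^4/24 - z^3/2 + z^2/2 - z + 1

Expand 1/(denominator) as a geometric series and multiply by the numerator's series.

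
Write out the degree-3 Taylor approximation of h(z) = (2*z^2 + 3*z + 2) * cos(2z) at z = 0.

Shift and add copies of the series according to the polynomial's terms.

-6*z^3 - 2*z^2 + 3*z + 2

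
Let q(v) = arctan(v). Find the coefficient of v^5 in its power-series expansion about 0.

[v^0] = 0;  [v^1] = 1;  [v^2] = 0;  [v^3] = -1/3;  [v^4] = 0;  [v^5] = 1/5.
So c_5 = q^(5)(0)/5! = 1/5.

1/5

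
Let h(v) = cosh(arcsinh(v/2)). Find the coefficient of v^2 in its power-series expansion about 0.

Plug the Maclaurin series of the inner function into that of the outer and collect terms.
So c_2 = h′′(0)/2! = 1/8.

1/8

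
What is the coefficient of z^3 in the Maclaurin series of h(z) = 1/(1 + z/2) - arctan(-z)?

Add the two expansions coefficient-wise.
h(0) = 1
h′(0) = 1/2
h′′(0) = 1/2
h′′′(0) = -11/4
The Taylor polynomial is Σ h^(k)(0)/k! · z^k.

-11/24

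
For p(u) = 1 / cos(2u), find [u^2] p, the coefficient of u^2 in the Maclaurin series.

Write the quotient as an unknown series and match coefficients against numerator = denominator · series.
p(0) = 1
p′(0) = 0
p′′(0) = 4
So c_2 = p′′(0)/2! = 2.

2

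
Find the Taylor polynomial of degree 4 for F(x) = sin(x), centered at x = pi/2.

(x - pi/2)^4/24 - (x - pi/2)^2/2 + 1

F(pi/2) = 1
F′(pi/2) = 0
F′′(pi/2) = -1
F′′′(pi/2) = 0
F^(4)(pi/2) = 1
Then c_k = F^(k)(pi/2)/k! gives each Taylor coefficient.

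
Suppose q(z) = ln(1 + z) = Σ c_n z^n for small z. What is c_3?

Differentiate repeatedly and evaluate at the center.
q(0) = 0
q′(0) = 1
q′′(0) = -1
q′′′(0) = 2
The Taylor polynomial is Σ q^(k)(0)/k! · z^k.

1/3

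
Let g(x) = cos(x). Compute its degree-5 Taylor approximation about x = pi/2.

g(pi/2) = 0
g′(pi/2) = -1
g′′(pi/2) = 0
g′′′(pi/2) = 1
g^(4)(pi/2) = 0
g^(5)(pi/2) = -1

-(x - pi/2)^5/120 + (x - pi/2)^3/6 - (x - pi/2)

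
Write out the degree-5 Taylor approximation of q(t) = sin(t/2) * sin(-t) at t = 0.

5*t^4/48 - t^2/2

Multiply the two series term by term and collect like powers.
q(0) = 0
q′(0) = 0
q′′(0) = -1
q′′′(0) = 0
q^(4)(0) = 5/2
q^(5)(0) = 0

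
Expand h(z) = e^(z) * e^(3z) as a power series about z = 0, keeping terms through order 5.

128*z^5/15 + 32*z^4/3 + 32*z^3/3 + 8*z^2 + 4*z + 1

Expand each factor separately, then convolve coefficients.
h(0) = 1
h′(0) = 4
h′′(0) = 16
h′′′(0) = 64
h^(4)(0) = 256
h^(5)(0) = 1024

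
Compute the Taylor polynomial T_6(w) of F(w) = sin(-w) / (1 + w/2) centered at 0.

Expand each factor separately, then convolve coefficients.
F(0) = 0
F′(0) = -1
F′′(0) = 1
F′′′(0) = -1/2
F^(4)(0) = 1
F^(5)(0) = -7/2
F^(6)(0) = 21/2
Dividing each by k! gives the coefficients c_0, ..., c_6.

7*w^6/480 - 7*w^5/240 + w^4/24 - w^3/12 + w^2/2 - w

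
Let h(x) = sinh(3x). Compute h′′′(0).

27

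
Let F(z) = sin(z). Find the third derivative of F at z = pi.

1

The coefficient of (z - pi)^3 in the expansion is 1/6, so F′′′(pi) = 3! * (1/6) = 1.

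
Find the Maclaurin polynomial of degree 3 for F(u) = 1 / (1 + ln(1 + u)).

-7*u^3/3 + 3*u^2/2 - u + 1

Expand as Σ (-1)^k u^k with u equal to the inner function's series.
F(0) = 1
F′(0) = -1
F′′(0) = 3
F′′′(0) = -14
The Taylor polynomial is Σ F^(k)(0)/k! · u^k.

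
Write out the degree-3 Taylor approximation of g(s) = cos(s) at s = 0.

Compute the successive derivatives at the expansion point and divide by k!.
g(0) = 1
g′(0) = 0
g′′(0) = -1
g′′′(0) = 0
Dividing each by k! gives the coefficients c_0, ..., c_3.

1 - s^2/2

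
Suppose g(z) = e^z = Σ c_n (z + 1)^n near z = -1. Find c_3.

e^(-1)/6

[(z + 1)^0] = e^(-1);  [(z + 1)^1] = e^(-1);  [(z + 1)^2] = e^(-1)/2;  [(z + 1)^3] = e^(-1)/6.
So c_3 = g′′′(-1)/3! = e^(-1)/6.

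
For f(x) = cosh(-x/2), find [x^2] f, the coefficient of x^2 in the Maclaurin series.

[x^0] = 1;  [x^1] = 0;  [x^2] = 1/8.

1/8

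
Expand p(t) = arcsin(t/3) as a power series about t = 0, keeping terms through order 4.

Use the known series and substitute for the argument.
p(0) = 0
p′(0) = 1/3
p′′(0) = 0
p′′′(0) = 1/27
p^(4)(0) = 0

t^3/162 + t/3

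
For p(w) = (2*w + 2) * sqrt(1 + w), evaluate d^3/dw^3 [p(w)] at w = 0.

-3/4

Multiply each power in the prefactor through the base expansion.
The coefficient of w^3 in the expansion is -1/8, so p′′′(0) = 3! * (-1/8) = -3/4.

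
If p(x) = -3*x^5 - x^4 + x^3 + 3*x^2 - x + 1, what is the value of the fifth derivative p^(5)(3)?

The coefficient of (x - 3)^5 in the expansion is -3, so p^(5)(3) = 5! * (-3) = -360.

-360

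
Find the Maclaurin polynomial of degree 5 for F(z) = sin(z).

z^5/120 - z^3/6 + z

[z^0] = 0;  [z^1] = 1;  [z^2] = 0;  [z^3] = -1/6;  [z^4] = 0;  [z^5] = 1/120.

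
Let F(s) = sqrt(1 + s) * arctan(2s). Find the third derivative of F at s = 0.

-35/2

Multiply the two series term by term and collect like powers.
From the series, [s^3] F = -35/12; multiply by 3! = 6 to get -35/2.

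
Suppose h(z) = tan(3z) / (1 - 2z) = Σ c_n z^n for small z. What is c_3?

Write out both Maclaurin series and multiply, keeping only the needed powers.
[z^0] = 0;  [z^1] = 3;  [z^2] = 6;  [z^3] = 21.
So c_3 = h′′′(0)/3! = 21.

21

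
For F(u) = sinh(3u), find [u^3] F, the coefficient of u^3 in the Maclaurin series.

[u^0] = 0;  [u^1] = 3;  [u^2] = 0;  [u^3] = 9/2.

9/2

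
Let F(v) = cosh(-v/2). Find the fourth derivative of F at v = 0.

1/16

Use the known series and substitute for the argument.
From the series, [v^4] F = 1/384; multiply by 4! = 24 to get 1/16.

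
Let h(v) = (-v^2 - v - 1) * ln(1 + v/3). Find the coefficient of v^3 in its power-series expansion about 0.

Distribute the polynomial across the series and collect like powers.
h(0) = 0
h′(0) = -1/3
h′′(0) = -5/9
h′′′(0) = -47/27
So c_3 = h′′′(0)/3! = -47/162.

-47/162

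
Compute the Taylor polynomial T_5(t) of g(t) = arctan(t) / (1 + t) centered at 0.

Multiply the two series term by term and collect like powers.

13*t^5/15 - 2*t^4/3 + 2*t^3/3 - t^2 + t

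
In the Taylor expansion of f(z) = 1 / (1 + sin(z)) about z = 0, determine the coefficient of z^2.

1

Use the geometric series for the reciprocal, then substitute.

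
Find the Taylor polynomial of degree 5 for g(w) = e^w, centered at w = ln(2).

g(ln(2)) = 2
g′(ln(2)) = 2
g′′(ln(2)) = 2
g′′′(ln(2)) = 2
g^(4)(ln(2)) = 2
g^(5)(ln(2)) = 2
The Taylor polynomial is Σ g^(k)(ln(2))/k! · (w - ln(2))^k.

(w - ln(2))^5/60 + (w - ln(2))^4/12 + (w - ln(2))^3/3 + (w - ln(2))^2 + 2*(w - ln(2)) + 2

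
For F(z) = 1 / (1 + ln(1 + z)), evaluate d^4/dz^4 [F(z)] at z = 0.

88

Expand as Σ (-1)^k u^k with u equal to the inner function's series.
The coefficient of z^4 in the expansion is 11/3, so F^(4)(0) = 4! * (11/3) = 88.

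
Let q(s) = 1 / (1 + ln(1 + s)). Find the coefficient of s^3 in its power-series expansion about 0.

Use the geometric series for the reciprocal, then substitute.

-7/3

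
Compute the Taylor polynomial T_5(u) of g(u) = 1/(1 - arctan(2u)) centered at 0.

Plug the Maclaurin series of the inner function into that of the outer and collect terms.
g(0) = 1
g′(0) = 2
g′′(0) = 8
g′′′(0) = 32
g^(4)(0) = 128
g^(5)(0) = 768
Then c_k = g^(k)(0)/k! gives each Taylor coefficient.

32*u^5/5 + 16*u^4/3 + 16*u^3/3 + 4*u^2 + 2*u + 1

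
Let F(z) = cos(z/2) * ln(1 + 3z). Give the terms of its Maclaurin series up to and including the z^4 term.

-315*z^4/16 + 69*z^3/8 - 9*z^2/2 + 3*z

Multiply the two series term by term and collect like powers.
F(0) = 0
F′(0) = 3
F′′(0) = -9
F′′′(0) = 207/4
F^(4)(0) = -945/2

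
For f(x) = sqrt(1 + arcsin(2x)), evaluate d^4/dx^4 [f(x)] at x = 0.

-31

Substitute the inner expansion into the outer series and collect powers.
From the series, [x^4] f = -31/24; multiply by 4! = 24 to get -31.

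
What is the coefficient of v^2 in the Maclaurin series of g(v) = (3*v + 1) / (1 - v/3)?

10/9

Multiply each power in the prefactor through the base expansion.
g(0) = 1
g′(0) = 10/3
g′′(0) = 20/9
Dividing each by k! gives the coefficients c_0, ..., c_2.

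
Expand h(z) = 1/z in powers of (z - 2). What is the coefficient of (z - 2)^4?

[(z - 2)^0] = 1/2;  [(z - 2)^1] = -1/4;  [(z - 2)^2] = 1/8;  [(z - 2)^3] = -1/16;  [(z - 2)^4] = 1/32.

1/32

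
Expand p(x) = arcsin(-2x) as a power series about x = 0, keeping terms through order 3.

-4*x^3/3 - 2*x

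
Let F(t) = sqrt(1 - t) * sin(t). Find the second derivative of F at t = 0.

Expand each factor separately, then convolve coefficients.
From the series, [t^2] F = -1/2; multiply by 2! = 2 to get -1.

-1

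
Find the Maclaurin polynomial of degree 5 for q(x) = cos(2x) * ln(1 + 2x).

12*x^5/5 - 4*x^3/3 - 2*x^2 + 2*x

Take the Cauchy product of the two expansions.
[x^0] = 0;  [x^1] = 2;  [x^2] = -2;  [x^3] = -4/3;  [x^4] = 0;  [x^5] = 12/5.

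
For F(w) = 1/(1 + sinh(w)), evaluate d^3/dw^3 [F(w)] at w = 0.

Substitute the inner expansion into the outer series and collect powers.
From the series, [w^3] F = -7/6; multiply by 3! = 6 to get -7.

-7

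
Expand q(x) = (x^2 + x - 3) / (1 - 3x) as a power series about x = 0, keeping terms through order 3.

Shift and add copies of the series according to the polynomial's terms.
[x^0] = -3;  [x^1] = -8;  [x^2] = -23;  [x^3] = -69.

-69*x^3 - 23*x^2 - 8*x - 3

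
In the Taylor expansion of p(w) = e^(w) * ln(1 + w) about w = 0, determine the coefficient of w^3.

1/3

Multiply the two series term by term and collect like powers.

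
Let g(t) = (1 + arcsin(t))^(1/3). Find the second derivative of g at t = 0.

-2/9

Let u equal the inner series; expand the outer function in u and truncate.
The coefficient of t^2 in the expansion is -1/9, so g′′(0) = 2! * (-1/9) = -2/9.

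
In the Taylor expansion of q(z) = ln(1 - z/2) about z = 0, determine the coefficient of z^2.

-1/8

Use the known series and substitute for the argument.
q(0) = 0
q′(0) = -1/2
q′′(0) = -1/4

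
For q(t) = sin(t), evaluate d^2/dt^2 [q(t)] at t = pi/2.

-1

From the series, [(t - pi/2)^2] q = -1/2; multiply by 2! = 2 to get -1.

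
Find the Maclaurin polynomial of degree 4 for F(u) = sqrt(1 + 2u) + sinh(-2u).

-5*u^4/8 - 5*u^3/6 - u^2/2 - u + 1

Add the two expansions coefficient-wise.
F(0) = 1
F′(0) = -1
F′′(0) = -1
F′′′(0) = -5
F^(4)(0) = -15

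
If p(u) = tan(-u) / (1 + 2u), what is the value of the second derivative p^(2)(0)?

4

Write out both Maclaurin series and multiply, keeping only the needed powers.
From the series, [u^2] p = 2; multiply by 2! = 2 to get 4.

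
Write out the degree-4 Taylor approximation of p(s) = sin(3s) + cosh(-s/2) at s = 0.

s^4/384 - 9*s^3/2 + s^2/8 + 3*s + 1

Expand each term separately and add.
p(0) = 1
p′(0) = 3
p′′(0) = 1/4
p′′′(0) = -27
p^(4)(0) = 1/16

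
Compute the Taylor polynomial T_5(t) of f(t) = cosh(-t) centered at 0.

t^4/24 + t^2/2 + 1

[t^0] = 1;  [t^1] = 0;  [t^2] = 1/2;  [t^3] = 0;  [t^4] = 1/24;  [t^5] = 0.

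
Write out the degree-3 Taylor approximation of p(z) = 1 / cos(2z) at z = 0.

2*z^2 + 1

Divide the numerator series by the denominator series (power-series long division).
[z^0] = 1;  [z^1] = 0;  [z^2] = 2;  [z^3] = 0.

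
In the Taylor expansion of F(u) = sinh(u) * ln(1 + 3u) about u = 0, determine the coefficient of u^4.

19/2

Multiply the two series term by term and collect like powers.
So c_4 = F^(4)(0)/4! = 19/2.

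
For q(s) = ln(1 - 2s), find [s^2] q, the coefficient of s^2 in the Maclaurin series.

-2

[s^0] = 0;  [s^1] = -2;  [s^2] = -2.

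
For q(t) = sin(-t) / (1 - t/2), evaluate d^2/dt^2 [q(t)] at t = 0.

Multiply the two series term by term and collect like powers.
The coefficient of t^2 in the expansion is -1/2, so q′′(0) = 2! * (-1/2) = -1.

-1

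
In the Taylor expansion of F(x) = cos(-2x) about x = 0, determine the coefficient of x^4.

2/3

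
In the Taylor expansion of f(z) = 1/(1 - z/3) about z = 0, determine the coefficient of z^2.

1/9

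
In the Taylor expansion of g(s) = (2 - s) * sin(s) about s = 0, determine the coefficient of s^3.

-1/3

Distribute the polynomial across the series and collect like powers.
g(0) = 0
g′(0) = 2
g′′(0) = -2
g′′′(0) = -2
Then c_k = g^(k)(0)/k! gives each Taylor coefficient.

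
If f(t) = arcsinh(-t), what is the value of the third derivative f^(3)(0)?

1

The coefficient of t^3 in the expansion is 1/6, so f′′′(0) = 3! * (1/6) = 1.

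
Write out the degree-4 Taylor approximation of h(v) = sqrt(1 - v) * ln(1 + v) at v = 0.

-5*v^4/12 + 11*v^3/24 - v^2 + v

Multiply the two series term by term and collect like powers.
h(0) = 0
h′(0) = 1
h′′(0) = -2
h′′′(0) = 11/4
h^(4)(0) = -10
Dividing each by k! gives the coefficients c_0, ..., c_4.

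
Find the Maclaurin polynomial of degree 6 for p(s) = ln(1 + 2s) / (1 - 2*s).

Expand 1/(denominator) as a geometric series and multiply by the numerator's series.
p(0) = 0
p′(0) = 2
p′′(0) = 4
p′′′(0) = 40
p^(4)(0) = 224
p^(5)(0) = 3008
p^(6)(0) = 28416

592*s^6/15 + 376*s^5/15 + 28*s^4/3 + 20*s^3/3 + 2*s^2 + 2*s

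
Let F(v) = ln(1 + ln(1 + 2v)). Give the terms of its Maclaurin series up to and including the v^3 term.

Plug the Maclaurin series of the inner function into that of the outer and collect terms.
F(0) = 0
F′(0) = 2
F′′(0) = -8
F′′′(0) = 56

28*v^3/3 - 4*v^2 + 2*v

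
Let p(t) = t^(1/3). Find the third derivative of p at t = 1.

10/27

The coefficient of (t - 1)^3 in the expansion is 5/81, so p′′′(1) = 3! * (5/81) = 10/27.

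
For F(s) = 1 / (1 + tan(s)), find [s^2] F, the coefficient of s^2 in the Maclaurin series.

Write 1/(1+u) = 1 - u + u^2 - u^3 + ... and substitute the series for u.
F(0) = 1
F′(0) = -1
F′′(0) = 2
Dividing each by k! gives the coefficients c_0, ..., c_2.

1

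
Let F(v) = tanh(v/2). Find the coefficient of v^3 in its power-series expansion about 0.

-1/24

Use the known series and substitute for the argument.
F(0) = 0
F′(0) = 1/2
F′′(0) = 0
F′′′(0) = -1/4
So c_3 = F′′′(0)/3! = -1/24.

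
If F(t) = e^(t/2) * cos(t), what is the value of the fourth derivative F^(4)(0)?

-7/16

Take the Cauchy product of the two expansions.
The coefficient of t^4 in the expansion is -7/384, so F^(4)(0) = 4! * (-7/384) = -7/16.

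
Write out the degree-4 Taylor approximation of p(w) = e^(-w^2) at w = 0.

w^4/2 - w^2 + 1

p(0) = 1
p′(0) = 0
p′′(0) = -2
p′′′(0) = 0
p^(4)(0) = 12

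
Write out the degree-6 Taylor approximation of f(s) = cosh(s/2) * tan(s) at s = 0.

341*s^5/1920 + 11*s^3/24 + s

Multiply the two series term by term and collect like powers.
f(0) = 0
f′(0) = 1
f′′(0) = 0
f′′′(0) = 11/4
f^(4)(0) = 0
f^(5)(0) = 341/16
f^(6)(0) = 0
The Taylor polynomial is Σ f^(k)(0)/k! · s^k.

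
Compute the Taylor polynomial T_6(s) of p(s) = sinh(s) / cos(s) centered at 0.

3*s^5/10 + 2*s^3/3 + s

Divide the numerator series by the denominator series (power-series long division).
p(0) = 0
p′(0) = 1
p′′(0) = 0
p′′′(0) = 4
p^(4)(0) = 0
p^(5)(0) = 36
p^(6)(0) = 0
Dividing each by k! gives the coefficients c_0, ..., c_6.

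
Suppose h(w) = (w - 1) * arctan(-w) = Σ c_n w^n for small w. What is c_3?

-1/3

Distribute the polynomial across the series and collect like powers.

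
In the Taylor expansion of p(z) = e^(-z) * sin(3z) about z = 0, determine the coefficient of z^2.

-3

Write out both Maclaurin series and multiply, keeping only the needed powers.
p(0) = 0
p′(0) = 3
p′′(0) = -6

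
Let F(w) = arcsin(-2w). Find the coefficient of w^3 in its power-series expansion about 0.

F(0) = 0
F′(0) = -2
F′′(0) = 0
F′′′(0) = -8
The Taylor polynomial is Σ F^(k)(0)/k! · w^k.

-4/3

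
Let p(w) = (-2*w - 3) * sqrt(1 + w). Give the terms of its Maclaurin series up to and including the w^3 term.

Multiply each power in the prefactor through the base expansion.
p(0) = -3
p′(0) = -7/2
p′′(0) = -5/4
p′′′(0) = 3/8
The Taylor polynomial is Σ p^(k)(0)/k! · w^k.

w^3/16 - 5*w^2/8 - 7*w/2 - 3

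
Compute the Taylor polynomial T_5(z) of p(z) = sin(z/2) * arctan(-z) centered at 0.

Multiply the two series term by term and collect like powers.
p(0) = 0
p′(0) = 0
p′′(0) = -1
p′′′(0) = 0
p^(4)(0) = 9/2
p^(5)(0) = 0
The Taylor polynomial is Σ p^(k)(0)/k! · z^k.

3*z^4/16 - z^2/2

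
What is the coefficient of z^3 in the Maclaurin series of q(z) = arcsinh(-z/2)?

1/48

[z^0] = 0;  [z^1] = -1/2;  [z^2] = 0;  [z^3] = 1/48.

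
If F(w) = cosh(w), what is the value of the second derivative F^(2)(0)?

1

From the series, [w^2] F = 1/2; multiply by 2! = 2 to get 1.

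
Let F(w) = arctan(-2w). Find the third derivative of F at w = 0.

16

The coefficient of w^3 in the expansion is 8/3, so F′′′(0) = 3! * (8/3) = 16.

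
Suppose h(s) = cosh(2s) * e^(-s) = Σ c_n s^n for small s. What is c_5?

Write out both Maclaurin series and multiply, keeping only the needed powers.
h(0) = 1
h′(0) = -1
h′′(0) = 5
h′′′(0) = -13
h^(4)(0) = 41
h^(5)(0) = -121
So c_5 = h^(5)(0)/5! = -121/120.

-121/120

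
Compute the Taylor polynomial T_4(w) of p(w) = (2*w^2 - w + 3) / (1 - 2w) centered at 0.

48*w^4 + 24*w^3 + 12*w^2 + 5*w + 3

Multiply each power in the prefactor through the base expansion.
[w^0] = 3;  [w^1] = 5;  [w^2] = 12;  [w^3] = 24;  [w^4] = 48.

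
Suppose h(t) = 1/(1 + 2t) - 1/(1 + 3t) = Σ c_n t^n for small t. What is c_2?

-5

Expand each term separately and add.
h(0) = 0
h′(0) = 1
h′′(0) = -10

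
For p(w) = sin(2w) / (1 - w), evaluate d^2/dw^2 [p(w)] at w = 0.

4

Take the Cauchy product of the two expansions.
The coefficient of w^2 in the expansion is 2, so p′′(0) = 2! * (2) = 4.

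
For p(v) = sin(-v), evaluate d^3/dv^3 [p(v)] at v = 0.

Differentiate repeatedly and evaluate at the center.
The coefficient of v^3 in the expansion is 1/6, so p′′′(0) = 3! * (1/6) = 1.

1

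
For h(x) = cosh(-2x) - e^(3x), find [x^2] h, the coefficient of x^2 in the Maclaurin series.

-5/2

Add the two expansions coefficient-wise.
So c_2 = h′′(0)/2! = -5/2.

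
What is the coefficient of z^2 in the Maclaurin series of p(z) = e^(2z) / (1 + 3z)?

5

Write out both Maclaurin series and multiply, keeping only the needed powers.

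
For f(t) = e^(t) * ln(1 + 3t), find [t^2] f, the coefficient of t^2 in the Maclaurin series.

-3/2

Expand each factor separately, then convolve coefficients.
f(0) = 0
f′(0) = 3
f′′(0) = -3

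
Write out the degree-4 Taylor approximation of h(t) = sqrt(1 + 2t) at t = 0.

-5*t^4/8 + t^3/2 - t^2/2 + t + 1

Differentiate repeatedly and evaluate at the center.
h(0) = 1
h′(0) = 1
h′′(0) = -1
h′′′(0) = 3
h^(4)(0) = -15
Dividing each by k! gives the coefficients c_0, ..., c_4.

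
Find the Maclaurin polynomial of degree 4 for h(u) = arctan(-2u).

8*u^3/3 - 2*u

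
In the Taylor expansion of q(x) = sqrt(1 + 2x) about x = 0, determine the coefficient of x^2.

q(0) = 1
q′(0) = 1
q′′(0) = -1

-1/2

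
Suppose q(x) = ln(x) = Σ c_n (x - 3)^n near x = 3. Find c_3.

q(3) = ln(3)
q′(3) = 1/3
q′′(3) = -1/9
q′′′(3) = 2/27
So c_3 = q′′′(3)/3! = 1/81.

1/81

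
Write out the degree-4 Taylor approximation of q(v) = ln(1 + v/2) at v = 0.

Differentiate repeatedly and evaluate at the center.

-v^4/64 + v^3/24 - v^2/8 + v/2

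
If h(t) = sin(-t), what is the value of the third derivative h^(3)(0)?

The coefficient of t^3 in the expansion is 1/6, so h′′′(0) = 3! * (1/6) = 1.

1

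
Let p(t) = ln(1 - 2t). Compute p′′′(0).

-16

The coefficient of t^3 in the expansion is -8/3, so p′′′(0) = 3! * (-8/3) = -16.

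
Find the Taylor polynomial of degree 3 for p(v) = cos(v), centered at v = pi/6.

(v - pi/6)^3/12 - sqrt(3)*(v - pi/6)^2/4 - (v - pi/6)/2 + sqrt(3)/2

[(v - pi/6)^0] = sqrt(3)/2;  [(v - pi/6)^1] = -1/2;  [(v - pi/6)^2] = -sqrt(3)/4;  [(v - pi/6)^3] = 1/12.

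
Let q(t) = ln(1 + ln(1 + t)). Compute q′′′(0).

Let u equal the inner series; expand the outer function in u and truncate.
The coefficient of t^3 in the expansion is 7/6, so q′′′(0) = 3! * (7/6) = 7.

7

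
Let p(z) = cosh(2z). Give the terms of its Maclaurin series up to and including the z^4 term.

2*z^4/3 + 2*z^2 + 1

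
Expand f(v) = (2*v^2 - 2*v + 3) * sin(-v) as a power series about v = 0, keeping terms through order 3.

Distribute the polynomial across the series and collect like powers.

-3*v^3/2 + 2*v^2 - 3*v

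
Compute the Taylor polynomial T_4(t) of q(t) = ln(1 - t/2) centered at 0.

-t^4/64 - t^3/24 - t^2/8 - t/2

q(0) = 0
q′(0) = -1/2
q′′(0) = -1/4
q′′′(0) = -1/4
q^(4)(0) = -3/8
Then c_k = q^(k)(0)/k! gives each Taylor coefficient.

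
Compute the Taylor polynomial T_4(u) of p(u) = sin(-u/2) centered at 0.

u^3/48 - u/2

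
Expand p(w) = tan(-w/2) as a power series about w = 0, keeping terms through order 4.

Apply the Taylor formula c_k = f^(k)(a)/k!.
[w^0] = 0;  [w^1] = -1/2;  [w^2] = 0;  [w^3] = -1/24;  [w^4] = 0.

-w^3/24 - w/2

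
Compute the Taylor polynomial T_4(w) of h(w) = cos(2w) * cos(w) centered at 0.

41*w^4/24 - 5*w^2/2 + 1

Take the Cauchy product of the two expansions.
[w^0] = 1;  [w^1] = 0;  [w^2] = -5/2;  [w^3] = 0;  [w^4] = 41/24.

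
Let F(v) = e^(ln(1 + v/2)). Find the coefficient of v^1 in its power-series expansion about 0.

Let u equal the inner series; expand the outer function in u and truncate.
[v^0] = 1;  [v^1] = 1/2.

1/2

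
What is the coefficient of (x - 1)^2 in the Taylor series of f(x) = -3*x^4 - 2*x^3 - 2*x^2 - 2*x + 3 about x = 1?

-26

Compute the successive derivatives at the expansion point and divide by k!.
So c_2 = f′′(1)/2! = -26.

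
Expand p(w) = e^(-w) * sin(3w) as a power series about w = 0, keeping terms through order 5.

-w^5/10 + 4*w^4 - 3*w^3 - 3*w^2 + 3*w

Expand each factor separately, then convolve coefficients.
p(0) = 0
p′(0) = 3
p′′(0) = -6
p′′′(0) = -18
p^(4)(0) = 96
p^(5)(0) = -12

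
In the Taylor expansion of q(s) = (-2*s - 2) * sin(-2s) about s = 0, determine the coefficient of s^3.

Distribute the polynomial across the series and collect like powers.
q(0) = 0
q′(0) = 4
q′′(0) = 8
q′′′(0) = -16
So c_3 = q′′′(0)/3! = -8/3.

-8/3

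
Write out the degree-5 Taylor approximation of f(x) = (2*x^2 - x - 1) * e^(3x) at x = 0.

Distribute the polynomial across the series and collect like powers.
[x^0] = -1;  [x^1] = -4;  [x^2] = -11/2;  [x^3] = -3;  [x^4] = 9/8;  [x^5] = 18/5.

18*x^5/5 + 9*x^4/8 - 3*x^3 - 11*x^2/2 - 4*x - 1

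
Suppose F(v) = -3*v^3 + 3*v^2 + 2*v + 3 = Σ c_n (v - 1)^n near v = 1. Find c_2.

-6

[(v - 1)^0] = 5;  [(v - 1)^1] = -1;  [(v - 1)^2] = -6.
So c_2 = F′′(1)/2! = -6.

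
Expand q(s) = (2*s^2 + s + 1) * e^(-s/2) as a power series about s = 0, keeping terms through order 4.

Distribute the polynomial across the series and collect like powers.
q(0) = 1
q′(0) = 1/2
q′′(0) = 13/4
q′′′(0) = -43/8
q^(4)(0) = 89/16
Dividing each by k! gives the coefficients c_0, ..., c_4.

89*s^4/384 - 43*s^3/48 + 13*s^2/8 + s/2 + 1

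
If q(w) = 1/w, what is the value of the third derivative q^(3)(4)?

-3/128

Apply the Taylor formula c_k = f^(k)(a)/k!.
The coefficient of (w - 4)^3 in the expansion is -1/256, so q′′′(4) = 3! * (-1/256) = -3/128.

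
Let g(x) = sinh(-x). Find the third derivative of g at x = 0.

From the series, [x^3] g = -1/6; multiply by 3! = 6 to get -1.

-1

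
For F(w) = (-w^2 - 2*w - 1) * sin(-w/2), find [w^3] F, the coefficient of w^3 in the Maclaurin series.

Shift and add copies of the series according to the polynomial's terms.
[w^0] = 0;  [w^1] = 1/2;  [w^2] = 1;  [w^3] = 23/48.
So c_3 = F′′′(0)/3! = 23/48.

23/48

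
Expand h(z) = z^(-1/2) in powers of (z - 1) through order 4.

h(1) = 1
h′(1) = -1/2
h′′(1) = 3/4
h′′′(1) = -15/8
h^(4)(1) = 105/16
Dividing each by k! gives the coefficients c_0, ..., c_4.

35*(z - 1)^4/128 - 5*(z - 1)^3/16 + 3*(z - 1)^2/8 - (z - 1)/2 + 1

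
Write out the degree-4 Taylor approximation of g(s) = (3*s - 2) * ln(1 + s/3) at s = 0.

7*s^4/162 - 31*s^3/162 + 10*s^2/9 - 2*s/3

Distribute the polynomial across the series and collect like powers.
[s^0] = 0;  [s^1] = -2/3;  [s^2] = 10/9;  [s^3] = -31/162;  [s^4] = 7/162.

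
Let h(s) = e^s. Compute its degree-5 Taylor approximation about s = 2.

(s - 2)^5*e^(2)/120 + (s - 2)^4*e^(2)/24 + (s - 2)^3*e^(2)/6 + (s - 2)^2*e^(2)/2 + (s - 2)*e^(2) + e^(2)

h(2) = e^(2)
h′(2) = e^(2)
h′′(2) = e^(2)
h′′′(2) = e^(2)
h^(4)(2) = e^(2)
h^(5)(2) = e^(2)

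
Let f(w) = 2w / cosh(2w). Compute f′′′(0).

-24

Divide the numerator series by the denominator series (power-series long division).
From the series, [w^3] f = -4; multiply by 3! = 6 to get -24.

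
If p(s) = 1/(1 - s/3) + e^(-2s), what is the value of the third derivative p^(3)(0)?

Add the two expansions coefficient-wise.
From the series, [s^3] p = -35/27; multiply by 3! = 6 to get -70/9.

-70/9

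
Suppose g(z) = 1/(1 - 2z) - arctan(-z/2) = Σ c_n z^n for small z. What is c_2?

Expand each term separately and add.
g(0) = 1
g′(0) = 5/2
g′′(0) = 8
The Taylor polynomial is Σ g^(k)(0)/k! · z^k.

4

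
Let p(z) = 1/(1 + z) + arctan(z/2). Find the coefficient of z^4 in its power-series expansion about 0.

Expand each term separately and add.
p(0) = 1
p′(0) = -1/2
p′′(0) = 2
p′′′(0) = -25/4
p^(4)(0) = 24

1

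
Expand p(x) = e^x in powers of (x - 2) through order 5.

[(x - 2)^0] = e^(2);  [(x - 2)^1] = e^(2);  [(x - 2)^2] = e^(2)/2;  [(x - 2)^3] = e^(2)/6;  [(x - 2)^4] = e^(2)/24;  [(x - 2)^5] = e^(2)/120.

(x - 2)^5*e^(2)/120 + (x - 2)^4*e^(2)/24 + (x - 2)^3*e^(2)/6 + (x - 2)^2*e^(2)/2 + (x - 2)*e^(2) + e^(2)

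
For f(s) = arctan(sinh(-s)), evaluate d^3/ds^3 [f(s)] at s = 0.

Plug the Maclaurin series of the inner function into that of the outer and collect terms.
The coefficient of s^3 in the expansion is 1/6, so f′′′(0) = 3! * (1/6) = 1.

1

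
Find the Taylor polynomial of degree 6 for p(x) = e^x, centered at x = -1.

[(x + 1)^0] = e^(-1);  [(x + 1)^1] = e^(-1);  [(x + 1)^2] = e^(-1)/2;  [(x + 1)^3] = e^(-1)/6;  [(x + 1)^4] = e^(-1)/24;  [(x + 1)^5] = e^(-1)/120;  [(x + 1)^6] = e^(-1)/720.

(x + 1)^6*e^(-1)/720 + (x + 1)^5*e^(-1)/120 + (x + 1)^4*e^(-1)/24 + (x + 1)^3*e^(-1)/6 + (x + 1)^2*e^(-1)/2 + (x + 1)*e^(-1) + e^(-1)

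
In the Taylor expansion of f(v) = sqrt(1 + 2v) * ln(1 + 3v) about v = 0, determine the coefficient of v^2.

-3/2

Expand each factor separately, then convolve coefficients.
f(0) = 0
f′(0) = 3
f′′(0) = -3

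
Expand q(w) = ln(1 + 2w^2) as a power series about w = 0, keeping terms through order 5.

-2*w^4 + 2*w^2

q(0) = 0
q′(0) = 0
q′′(0) = 4
q′′′(0) = 0
q^(4)(0) = -48
q^(5)(0) = 0
The Taylor polynomial is Σ q^(k)(0)/k! · w^k.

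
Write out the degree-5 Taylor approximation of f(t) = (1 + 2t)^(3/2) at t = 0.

f(0) = 1
f′(0) = 3
f′′(0) = 3
f′′′(0) = -3
f^(4)(0) = 9
f^(5)(0) = -45

-3*t^5/8 + 3*t^4/8 - t^3/2 + 3*t^2/2 + 3*t + 1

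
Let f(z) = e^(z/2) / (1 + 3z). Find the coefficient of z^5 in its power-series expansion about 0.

-789869/3840

Multiply the two series term by term and collect like powers.
[z^0] = 1;  [z^1] = -5/2;  [z^2] = 61/8;  [z^3] = -1097/48;  [z^4] = 26329/384;  [z^5] = -789869/3840.
So c_5 = f^(5)(0)/5! = -789869/3840.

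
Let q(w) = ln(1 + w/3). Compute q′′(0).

-1/9

The coefficient of w^2 in the expansion is -1/18, so q′′(0) = 2! * (-1/18) = -1/9.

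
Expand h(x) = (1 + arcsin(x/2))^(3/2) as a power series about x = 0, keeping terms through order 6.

1369*x^6/983040 + 89*x^5/40960 + 19*x^4/2048 + 3*x^3/128 + 3*x^2/32 + 3*x/4 + 1

Compose series: expand the inner function first, then feed it into the outer expansion.
h(0) = 1
h′(0) = 3/4
h′′(0) = 3/16
h′′′(0) = 9/64
h^(4)(0) = 57/256
h^(5)(0) = 267/1024
h^(6)(0) = 4107/4096
Dividing each by k! gives the coefficients c_0, ..., c_6.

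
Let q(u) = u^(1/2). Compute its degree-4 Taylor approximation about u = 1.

q(1) = 1
q′(1) = 1/2
q′′(1) = -1/4
q′′′(1) = 3/8
q^(4)(1) = -15/16

-5*(u - 1)^4/128 + (u - 1)^3/16 - (u - 1)^2/8 + (u - 1)/2 + 1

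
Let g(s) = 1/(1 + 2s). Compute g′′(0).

8

The coefficient of s^2 in the expansion is 4, so g′′(0) = 2! * (4) = 8.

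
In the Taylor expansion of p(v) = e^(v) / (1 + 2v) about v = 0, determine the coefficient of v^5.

Take the Cauchy product of the two expansions.
[v^0] = 1;  [v^1] = -1;  [v^2] = 5/2;  [v^3] = -29/6;  [v^4] = 233/24;  [v^5] = -2329/120.
So c_5 = p^(5)(0)/5! = -2329/120.

-2329/120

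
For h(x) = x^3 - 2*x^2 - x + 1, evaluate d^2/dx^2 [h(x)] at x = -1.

The coefficient of (x + 1)^2 in the expansion is -5, so h′′(-1) = 2! * (-5) = -10.

-10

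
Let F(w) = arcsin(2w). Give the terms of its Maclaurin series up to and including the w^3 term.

4*w^3/3 + 2*w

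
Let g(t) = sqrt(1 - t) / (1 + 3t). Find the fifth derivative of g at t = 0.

Write out both Maclaurin series and multiply, keeping only the needed powers.
From the series, [t^5] g = -71833/256; multiply by 5! = 120 to get -1077495/32.

-1077495/32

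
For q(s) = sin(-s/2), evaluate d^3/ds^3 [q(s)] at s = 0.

1/8

The coefficient of s^3 in the expansion is 1/48, so q′′′(0) = 3! * (1/48) = 1/8.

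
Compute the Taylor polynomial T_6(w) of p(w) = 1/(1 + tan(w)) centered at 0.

122*w^6/45 - 32*w^5/15 + 5*w^4/3 - 4*w^3/3 + w^2 - w + 1

Compose series: expand the inner function first, then feed it into the outer expansion.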